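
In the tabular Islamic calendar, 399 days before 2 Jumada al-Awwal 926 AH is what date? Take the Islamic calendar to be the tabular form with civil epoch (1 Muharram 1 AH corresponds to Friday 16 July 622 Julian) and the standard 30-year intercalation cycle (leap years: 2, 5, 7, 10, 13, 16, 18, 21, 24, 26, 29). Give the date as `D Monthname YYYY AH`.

16 Rabi' al-Awwal 925 AH

Counting 399 days back from JDN 2276348 reaches JDN 2275949, which is 16 Rabi' al-Awwal 925 AH.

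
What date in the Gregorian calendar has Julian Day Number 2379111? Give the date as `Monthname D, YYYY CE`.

Counting from JDN 2299161 = 15 Oct 1582 gives an offset of 79950 days.

September 7, 1801 CE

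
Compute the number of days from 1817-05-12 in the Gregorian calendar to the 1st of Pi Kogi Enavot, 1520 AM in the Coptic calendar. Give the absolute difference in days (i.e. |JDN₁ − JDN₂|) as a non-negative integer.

4632

First date → JDN 2384837; second date → JDN 2380205.
The interval is |2384837 − 2380205| = 4632 days.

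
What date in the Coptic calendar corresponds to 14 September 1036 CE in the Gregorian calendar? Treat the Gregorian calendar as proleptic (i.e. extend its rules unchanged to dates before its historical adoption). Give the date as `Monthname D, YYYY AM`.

Thout 11, 753 AM

Both dates share Julian Day Number 2099708; in the Coptic calendar that is 11 Thout 753 AM.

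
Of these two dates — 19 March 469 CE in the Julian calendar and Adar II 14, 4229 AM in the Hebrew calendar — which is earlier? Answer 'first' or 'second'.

second

First date → JDN 1892438; second date → JDN 1892432.
JDN 1892432 < JDN 1892438, so the second date is earlier.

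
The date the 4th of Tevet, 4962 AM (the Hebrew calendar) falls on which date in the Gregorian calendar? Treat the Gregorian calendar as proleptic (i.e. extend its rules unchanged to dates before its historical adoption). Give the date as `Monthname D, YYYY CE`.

Both dates share Julian Day Number 2160058; in the Gregorian calendar that is 8 December 1201 CE.

December 8, 1201 CE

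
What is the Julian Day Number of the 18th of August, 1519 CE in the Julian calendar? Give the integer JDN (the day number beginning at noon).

Equivalently 28 August 1519 (proleptic Gregorian).
JDN 2400001 is 17 November 1858 CE (Gregorian), MJD 0; the target day is −123899 days from there, so JDN = 2276102.

2276102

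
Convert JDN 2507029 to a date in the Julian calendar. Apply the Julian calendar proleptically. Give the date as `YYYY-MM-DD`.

JDN 2507029 is 29 November 2151 in the Gregorian calendar.
In the Julian calendar that day is 2151-11-15.

2151-11-15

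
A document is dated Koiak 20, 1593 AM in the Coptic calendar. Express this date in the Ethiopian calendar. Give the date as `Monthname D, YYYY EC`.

The source date corresponds to 28 December 1876 in the Gregorian calendar (JDN 2406617).
That day falls on 20 Tahsas 1869 EC in the Ethiopian calendar.

Tahsas 20, 1869 EC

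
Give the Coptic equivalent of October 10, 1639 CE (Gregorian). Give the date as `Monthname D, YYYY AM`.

Both dates share Julian Day Number 2319975; in the Coptic calendar that is 2 Paopi 1356 AM.

Paopi 2, 1356 AM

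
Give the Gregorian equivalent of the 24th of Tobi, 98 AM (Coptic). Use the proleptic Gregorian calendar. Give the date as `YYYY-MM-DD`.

0382-01-20

Both dates share Julian Day Number 1860602; in the Gregorian calendar that is 20 January 382 CE.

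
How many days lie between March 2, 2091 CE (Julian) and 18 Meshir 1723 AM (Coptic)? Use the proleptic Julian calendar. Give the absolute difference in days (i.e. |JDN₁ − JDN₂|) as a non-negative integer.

30699

First date → JDN 2484856; second date → JDN 2454157.
The interval is |2484856 − 2454157| = 30699 days.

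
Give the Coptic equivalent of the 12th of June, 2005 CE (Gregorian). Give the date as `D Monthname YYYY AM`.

5 Paoni 1721 AM

Both dates share Julian Day Number 2453534; in the Coptic calendar that is 5 Paoni 1721 AM.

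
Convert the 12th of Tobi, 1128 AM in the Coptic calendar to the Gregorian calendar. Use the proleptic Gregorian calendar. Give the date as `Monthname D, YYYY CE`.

January 17, 1412 CE

Julian Day Number of the source date = 2236798.
Converting JDN 2236798 to the Gregorian calendar gives 17 January 1412 CE.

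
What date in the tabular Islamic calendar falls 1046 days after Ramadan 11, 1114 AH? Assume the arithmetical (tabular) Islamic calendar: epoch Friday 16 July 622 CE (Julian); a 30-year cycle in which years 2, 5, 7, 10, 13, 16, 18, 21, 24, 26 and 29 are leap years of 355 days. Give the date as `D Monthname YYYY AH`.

23 Sha'ban 1117 AH

The starting date is JDN 2343096; 2343096 + 1046 = 2344142.
JDN 2344142 corresponds to 23 Sha'ban 1117 AH.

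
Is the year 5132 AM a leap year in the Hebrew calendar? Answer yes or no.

no

Hebrew year 5132 is year 2 of its 19-year Metonic cycle; leap years are at positions 3, 6, 8, 11, 14, 17, 19, so it is a common year (12 months).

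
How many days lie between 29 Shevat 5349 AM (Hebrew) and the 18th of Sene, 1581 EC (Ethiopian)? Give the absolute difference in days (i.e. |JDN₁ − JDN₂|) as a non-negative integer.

127

JDN of the first date = 2301476.
JDN of the second date = 2301603.
|2301603 − 2301476| = 127.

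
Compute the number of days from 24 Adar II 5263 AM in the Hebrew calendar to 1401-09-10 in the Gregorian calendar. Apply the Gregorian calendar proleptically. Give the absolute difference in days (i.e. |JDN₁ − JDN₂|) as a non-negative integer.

JDN of the first date = 2270109.
JDN of the second date = 2233017.
|2233017 − 2270109| = 37092.

37092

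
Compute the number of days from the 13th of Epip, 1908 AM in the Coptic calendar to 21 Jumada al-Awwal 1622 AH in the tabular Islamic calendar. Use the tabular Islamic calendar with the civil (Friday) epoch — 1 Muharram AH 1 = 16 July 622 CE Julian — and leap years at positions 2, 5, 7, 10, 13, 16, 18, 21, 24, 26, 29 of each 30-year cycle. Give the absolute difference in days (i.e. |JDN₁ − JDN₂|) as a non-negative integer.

First date → JDN 2521874; second date → JDN 2523006.
The interval is |2521874 − 2523006| = 1132 days.

1132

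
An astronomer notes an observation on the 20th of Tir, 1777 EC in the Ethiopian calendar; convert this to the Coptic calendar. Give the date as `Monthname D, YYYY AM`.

Tobi 20, 1501 AM

Julian Day Number of the source date = 2373044.
Converting JDN 2373044 to the Coptic calendar gives 20 Tobi 1501 AM.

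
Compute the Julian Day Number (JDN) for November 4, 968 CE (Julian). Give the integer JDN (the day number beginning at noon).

2074928

Equivalently 9 November 968 (proleptic Gregorian).
JDN 2451545 is 1 January 2000 CE (Gregorian); the target day is −376617 days from there, so JDN = 2074928.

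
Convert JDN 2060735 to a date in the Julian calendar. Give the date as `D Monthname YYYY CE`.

26 December 929 CE

JDN 2060735 is 31 December 929 in the proleptic Gregorian calendar.
In the Julian calendar that day is 26 December 929 CE.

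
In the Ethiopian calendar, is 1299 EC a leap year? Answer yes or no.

yes

1299 mod 4 = 3; in the Ethiopian calendar a year is leap when year mod 4 = 3, so it is a leap year.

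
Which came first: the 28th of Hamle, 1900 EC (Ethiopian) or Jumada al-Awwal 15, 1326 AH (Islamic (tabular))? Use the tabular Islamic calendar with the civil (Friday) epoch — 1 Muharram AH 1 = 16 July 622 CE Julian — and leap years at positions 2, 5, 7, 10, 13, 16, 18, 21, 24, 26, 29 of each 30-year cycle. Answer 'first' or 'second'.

second

The two dates have Julian Day Numbers 2418158 and 2418108 respectively.
Since 2418108 < 2418158, the second date comes first.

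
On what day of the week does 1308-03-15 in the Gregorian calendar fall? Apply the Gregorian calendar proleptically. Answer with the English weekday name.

Thursday

JDN 2198871 mod 7 = 3, and JDN 0 was a Monday, so this is a Thursday.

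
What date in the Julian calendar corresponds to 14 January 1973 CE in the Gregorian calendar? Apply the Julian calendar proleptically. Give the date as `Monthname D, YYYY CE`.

At this point the Julian calendar is 13 days behind the Gregorian.
14 January 1973 Gregorian − 13 days → 1 January 1973 Julian.

January 1, 1973 CE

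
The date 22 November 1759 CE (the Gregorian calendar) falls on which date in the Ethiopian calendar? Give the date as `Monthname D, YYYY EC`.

Both dates share Julian Day Number 2363847; in the Ethiopian calendar that is 14 Hidar 1752 EC.

Hidar 14, 1752 EC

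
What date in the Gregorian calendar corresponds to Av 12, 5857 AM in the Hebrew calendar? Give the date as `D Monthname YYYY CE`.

21 July 2097 CE

Julian Day Number of the source date = 2487176.
Converting JDN 2487176 to the Gregorian calendar gives 21 July 2097 CE.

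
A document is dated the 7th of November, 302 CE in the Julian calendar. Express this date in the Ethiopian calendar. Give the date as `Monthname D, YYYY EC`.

Julian Day Number of the source date = 1831674.
Converting JDN 1831674 to the Ethiopian calendar gives 11 Hidar 295 EC.

Hidar 11, 295 EC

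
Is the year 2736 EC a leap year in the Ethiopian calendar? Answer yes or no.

no

2736 mod 4 = 0; in the Ethiopian calendar a year is leap when year mod 4 = 3, so it is a common year.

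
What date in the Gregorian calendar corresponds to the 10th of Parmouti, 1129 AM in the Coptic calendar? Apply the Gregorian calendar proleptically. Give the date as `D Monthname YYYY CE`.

Julian Day Number of the source date = 2237251.
Converting JDN 2237251 to the Gregorian calendar gives 14 April 1413 CE.

14 April 1413 CE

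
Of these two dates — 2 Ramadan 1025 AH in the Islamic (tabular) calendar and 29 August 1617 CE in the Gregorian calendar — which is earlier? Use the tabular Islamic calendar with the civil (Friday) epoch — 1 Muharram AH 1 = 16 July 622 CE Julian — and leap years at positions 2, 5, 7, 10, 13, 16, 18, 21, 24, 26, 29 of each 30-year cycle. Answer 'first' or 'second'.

first

The two dates have Julian Day Numbers 2311548 and 2311898 respectively.
Since 2311548 < 2311898, the first date comes first.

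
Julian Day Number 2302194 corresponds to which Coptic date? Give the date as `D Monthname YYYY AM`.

JDN 2302194 is 3 February 1591 in the Gregorian calendar.
In the Coptic calendar that day is 29 Tobi 1307 AM.

29 Tobi 1307 AM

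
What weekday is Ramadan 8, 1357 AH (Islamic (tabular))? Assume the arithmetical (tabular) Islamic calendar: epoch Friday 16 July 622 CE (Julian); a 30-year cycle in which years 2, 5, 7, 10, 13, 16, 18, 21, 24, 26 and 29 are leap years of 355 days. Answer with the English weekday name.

Tuesday

This is JDN 2429204 (1 November 1938 Gregorian).
2429204 ≡ 1 (mod 7); counting from Monday = 0 gives Tuesday.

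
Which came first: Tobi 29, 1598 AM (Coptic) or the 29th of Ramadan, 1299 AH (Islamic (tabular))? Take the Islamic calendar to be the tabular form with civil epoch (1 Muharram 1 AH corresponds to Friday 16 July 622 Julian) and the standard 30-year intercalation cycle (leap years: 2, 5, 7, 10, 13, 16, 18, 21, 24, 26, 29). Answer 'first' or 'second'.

The two dates have Julian Day Numbers 2408482 and 2408672 respectively.
Since 2408482 < 2408672, the first date comes first.

first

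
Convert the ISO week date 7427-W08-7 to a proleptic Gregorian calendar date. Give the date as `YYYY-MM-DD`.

7427-02-25

ISO week 1 of 7427 is the week containing the first Thursday of 7427.
Week 8, day 7 (Sunday) lands on 7427-02-25.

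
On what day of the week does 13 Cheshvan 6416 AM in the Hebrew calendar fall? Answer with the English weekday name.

Monday

In the Gregorian calendar this is 5 November 2655 (JDN 2691087).
JDN 2691087 mod 7 = 0, and JDN 0 was a Monday, so this is a Monday.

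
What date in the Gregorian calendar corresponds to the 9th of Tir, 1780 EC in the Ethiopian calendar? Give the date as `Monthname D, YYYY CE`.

January 16, 1788 CE

Both dates share Julian Day Number 2374129; in the Gregorian calendar that is 16 January 1788 CE.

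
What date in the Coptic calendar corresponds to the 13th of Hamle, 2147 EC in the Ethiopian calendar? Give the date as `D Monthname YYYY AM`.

Both dates share Julian Day Number 2508359; in the Coptic calendar that is 13 Epip 1871 AM.

13 Epip 1871 AM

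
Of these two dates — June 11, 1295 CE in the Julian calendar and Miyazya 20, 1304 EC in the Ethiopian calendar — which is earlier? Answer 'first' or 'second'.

Converting both to JDN: 2194218 vs 2200371; the smaller is the first.

first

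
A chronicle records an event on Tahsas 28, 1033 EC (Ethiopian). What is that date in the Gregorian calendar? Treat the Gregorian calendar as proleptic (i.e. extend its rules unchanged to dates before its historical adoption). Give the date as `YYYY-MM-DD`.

Julian Day Number of the source date = 2101276.
Converting JDN 2101276 to the Gregorian calendar gives 30 December 1040 CE.

1040-12-30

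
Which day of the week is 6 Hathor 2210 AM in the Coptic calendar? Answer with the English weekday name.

Wednesday

In the Gregorian calendar this is 18 November 2493 (JDN 2631932).
Since JDN mod 7 = 2 (0 = Monday), the day is Wednesday.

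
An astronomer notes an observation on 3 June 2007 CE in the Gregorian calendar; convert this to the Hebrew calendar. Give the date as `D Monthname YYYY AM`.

17 Sivan 5767 AM

Both dates share Julian Day Number 2454255; in the Hebrew calendar that is 17 Sivan 5767 AM.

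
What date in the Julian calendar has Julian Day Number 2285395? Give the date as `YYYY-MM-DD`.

The proleptic Gregorian equivalent of JDN 2285395 is 5 February 1545.
In the Julian calendar that day is 1545-01-26.

1545-01-26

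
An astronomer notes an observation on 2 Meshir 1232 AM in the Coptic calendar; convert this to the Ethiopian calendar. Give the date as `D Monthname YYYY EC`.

2 Yekatit 1508 EC

Julian Day Number of the source date = 2274804.
Converting JDN 2274804 to the Ethiopian calendar gives 2 Yekatit 1508 EC.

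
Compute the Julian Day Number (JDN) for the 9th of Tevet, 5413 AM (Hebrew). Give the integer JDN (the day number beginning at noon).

2324784

In the Gregorian calendar the same day is 9 December 1652.
JDN 2299161 is 15 October 1582 CE (Gregorian); the target day is +25623 days from there, so JDN = 2324784.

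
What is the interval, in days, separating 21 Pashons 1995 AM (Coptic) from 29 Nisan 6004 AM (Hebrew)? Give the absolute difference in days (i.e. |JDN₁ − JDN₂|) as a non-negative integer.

JDN of the first date = 2553598.
JDN of the second date = 2540791.
|2540791 − 2553598| = 12807.

12807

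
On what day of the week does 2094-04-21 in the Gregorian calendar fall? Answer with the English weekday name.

Wednesday

Since JDN mod 7 = 2 (0 = Monday), the day is Wednesday.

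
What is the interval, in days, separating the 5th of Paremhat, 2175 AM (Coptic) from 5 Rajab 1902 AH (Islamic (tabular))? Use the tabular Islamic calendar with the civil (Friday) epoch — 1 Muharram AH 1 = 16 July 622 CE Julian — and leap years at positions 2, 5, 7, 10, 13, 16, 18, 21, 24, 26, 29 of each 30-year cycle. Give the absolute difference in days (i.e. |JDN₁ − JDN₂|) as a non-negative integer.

JDN of the first date = 2619267.
JDN of the second date = 2622272.
|2622272 − 2619267| = 3005.

3005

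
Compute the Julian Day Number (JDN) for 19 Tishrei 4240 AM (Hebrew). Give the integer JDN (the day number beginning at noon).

In the proleptic Gregorian calendar the same day is 22 September 479.
JDN 2451545 is 1 January 2000 CE (Gregorian); the target day is −555269 days from there, so JDN = 1896276.

1896276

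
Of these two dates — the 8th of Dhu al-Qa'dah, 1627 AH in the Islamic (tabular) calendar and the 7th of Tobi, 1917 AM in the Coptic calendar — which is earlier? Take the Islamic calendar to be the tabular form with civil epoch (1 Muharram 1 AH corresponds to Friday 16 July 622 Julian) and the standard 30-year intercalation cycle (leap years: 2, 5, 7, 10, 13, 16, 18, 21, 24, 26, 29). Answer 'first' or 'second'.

The two dates have Julian Day Numbers 2524942 and 2524975 respectively.
Since 2524942 < 2524975, the first date comes first.

first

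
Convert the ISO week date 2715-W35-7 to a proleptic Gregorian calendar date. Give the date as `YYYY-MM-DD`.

ISO week 1 of 2715 is the week containing the first Thursday of 2715.
Week 35, day 7 (Sunday) lands on 2715-09-05.

2715-09-05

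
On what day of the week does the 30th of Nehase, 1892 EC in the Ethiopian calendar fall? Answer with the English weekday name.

Wednesday

In the Gregorian calendar this is 5 September 1900 (JDN 2415268).
Since JDN mod 7 = 2 (0 = Monday), the day is Wednesday.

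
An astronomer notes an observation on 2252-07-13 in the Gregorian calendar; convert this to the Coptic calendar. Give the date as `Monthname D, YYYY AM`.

Both dates share Julian Day Number 2543780; in the Coptic calendar that is 4 Epip 1968 AM.

Epip 4, 1968 AM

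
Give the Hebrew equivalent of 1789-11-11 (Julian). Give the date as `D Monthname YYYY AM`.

4 Kislev 5550 AM

Both dates share Julian Day Number 2374805; in the Hebrew calendar that is 4 Kislev 5550 AM.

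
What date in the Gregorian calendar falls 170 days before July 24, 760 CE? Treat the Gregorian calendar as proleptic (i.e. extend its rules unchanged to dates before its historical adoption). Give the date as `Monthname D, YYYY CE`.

JDN of July 24, 760 CE = 1998849.
1998849 − 170 = 1998679.
JDN 1998679 in the Gregorian calendar is February 5, 760 CE.

February 5, 760 CE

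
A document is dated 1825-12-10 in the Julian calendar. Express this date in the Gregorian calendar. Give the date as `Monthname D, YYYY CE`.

December 22, 1825 CE

For dates in this range the Gregorian date is 12 days ahead of the Julian.
10 December 1825 Julian + 12 days → 22 December 1825 Gregorian.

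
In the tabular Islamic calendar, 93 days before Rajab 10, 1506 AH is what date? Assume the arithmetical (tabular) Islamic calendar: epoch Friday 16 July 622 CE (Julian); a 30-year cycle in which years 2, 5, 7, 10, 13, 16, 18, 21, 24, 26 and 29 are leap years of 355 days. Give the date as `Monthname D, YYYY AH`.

Counting 93 days back from JDN 2481948 reaches JDN 2481855, which is Rabi' al-Thani 5, 1506 AH.

Rabi' al-Thani 5, 1506 AH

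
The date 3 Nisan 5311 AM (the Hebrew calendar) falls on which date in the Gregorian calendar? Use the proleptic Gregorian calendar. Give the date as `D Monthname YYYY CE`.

20 March 1551 CE

Both dates share Julian Day Number 2287629; in the Gregorian calendar that is 20 March 1551 CE.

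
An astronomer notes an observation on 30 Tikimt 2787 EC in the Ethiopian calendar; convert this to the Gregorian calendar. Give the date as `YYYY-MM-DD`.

2794-11-15

Julian Day Number of the source date = 2741866.
Converting JDN 2741866 to the Gregorian calendar gives 15 November 2794 CE.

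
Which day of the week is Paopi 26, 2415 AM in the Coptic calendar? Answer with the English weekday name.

Thursday

In the Gregorian calendar this is 10 November 2698 (JDN 2706798).
JDN 2706798 mod 7 = 3, and JDN 0 was a Monday, so this is a Thursday.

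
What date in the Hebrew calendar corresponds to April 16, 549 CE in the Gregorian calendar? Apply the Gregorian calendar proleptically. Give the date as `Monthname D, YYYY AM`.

Nisan 30, 4309 AM

Julian Day Number of the source date = 1921684.
Converting JDN 1921684 to the Hebrew calendar gives 30 Nisan 4309 AM.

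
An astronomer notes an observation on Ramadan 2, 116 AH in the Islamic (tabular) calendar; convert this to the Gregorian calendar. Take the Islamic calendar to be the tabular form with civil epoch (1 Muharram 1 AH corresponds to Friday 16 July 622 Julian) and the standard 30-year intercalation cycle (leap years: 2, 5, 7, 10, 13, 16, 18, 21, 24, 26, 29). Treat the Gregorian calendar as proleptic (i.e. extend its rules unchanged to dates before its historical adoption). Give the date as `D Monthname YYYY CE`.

Both dates share Julian Day Number 1989429; in the Gregorian calendar that is 9 October 734 CE.

9 October 734 CE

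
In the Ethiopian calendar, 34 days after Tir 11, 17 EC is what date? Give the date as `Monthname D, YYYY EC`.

Counting 34 days forward from JDN 1730195 reaches JDN 1730229, which is Yekatit 15, 17 EC.

Yekatit 15, 17 EC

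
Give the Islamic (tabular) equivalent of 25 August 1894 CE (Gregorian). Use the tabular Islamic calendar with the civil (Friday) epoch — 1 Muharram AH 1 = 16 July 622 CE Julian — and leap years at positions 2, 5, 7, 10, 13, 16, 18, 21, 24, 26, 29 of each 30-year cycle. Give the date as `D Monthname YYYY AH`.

22 Safar 1312 AH

Julian Day Number of the source date = 2413066.
Converting JDN 2413066 to the tabular Islamic calendar gives 22 Safar 1312 AH.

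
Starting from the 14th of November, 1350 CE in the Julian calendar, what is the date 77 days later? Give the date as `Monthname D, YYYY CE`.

January 30, 1351 CE

Counting 77 days forward from JDN 2214463 reaches JDN 2214540, which is January 30, 1351 CE.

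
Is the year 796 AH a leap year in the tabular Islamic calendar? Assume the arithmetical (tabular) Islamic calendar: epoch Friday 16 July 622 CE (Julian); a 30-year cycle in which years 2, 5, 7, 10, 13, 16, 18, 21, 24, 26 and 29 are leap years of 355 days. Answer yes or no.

yes

Year 796 AH is year 16 of its 30-year cycle; leap positions are 2, 5, 7, 10, 13, 16, 18, 21, 24, 26, 29, so it is a leap year (355 days).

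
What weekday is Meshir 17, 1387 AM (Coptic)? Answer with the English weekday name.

Equivalently 21 February 1671 Gregorian, JDN 2331432.
2331432 ≡ 5 (mod 7); counting from Monday = 0 gives Saturday.

Saturday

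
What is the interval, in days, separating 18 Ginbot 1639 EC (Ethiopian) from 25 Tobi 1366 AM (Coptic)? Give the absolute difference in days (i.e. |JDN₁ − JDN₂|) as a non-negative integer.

JDN of the first date = 2322757.
JDN of the second date = 2323740.
|2323740 − 2322757| = 983.

983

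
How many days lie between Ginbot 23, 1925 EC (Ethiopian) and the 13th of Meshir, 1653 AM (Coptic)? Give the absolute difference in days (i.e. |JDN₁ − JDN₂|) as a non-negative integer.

1361

First date → JDN 2427224; second date → JDN 2428585.
The interval is |2427224 − 2428585| = 1361 days.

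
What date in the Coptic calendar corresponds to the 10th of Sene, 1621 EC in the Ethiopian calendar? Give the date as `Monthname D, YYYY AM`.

Julian Day Number of the source date = 2316205.
Converting JDN 2316205 to the Coptic calendar gives 10 Paoni 1345 AM.

Paoni 10, 1345 AM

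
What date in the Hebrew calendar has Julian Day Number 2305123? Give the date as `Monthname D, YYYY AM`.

The Gregorian equivalent of JDN 2305123 is 10 February 1599.
In the Hebrew calendar that day is Shevat 15, 5359 AM.

Shevat 15, 5359 AM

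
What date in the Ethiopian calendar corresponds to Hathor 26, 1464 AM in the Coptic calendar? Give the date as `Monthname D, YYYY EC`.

Hidar 26, 1740 EC

Julian Day Number of the source date = 2359476.
Converting JDN 2359476 to the Ethiopian calendar gives 26 Hidar 1740 EC.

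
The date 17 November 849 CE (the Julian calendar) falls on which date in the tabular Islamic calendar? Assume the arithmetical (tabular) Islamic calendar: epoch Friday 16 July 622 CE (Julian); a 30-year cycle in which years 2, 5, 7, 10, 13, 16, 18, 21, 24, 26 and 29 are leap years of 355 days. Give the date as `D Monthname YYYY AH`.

The source date corresponds to 21 November 849 in the proleptic Gregorian calendar (JDN 2031476).
That day falls on 26 Rabi' al-Thani 235 AH in the tabular Islamic calendar.

26 Rabi' al-Thani 235 AH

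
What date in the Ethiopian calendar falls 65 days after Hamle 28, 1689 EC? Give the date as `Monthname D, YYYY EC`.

Counting 65 days forward from JDN 2341090 reaches JDN 2341155, which is Meskerem 28, 1690 EC.

Meskerem 28, 1690 EC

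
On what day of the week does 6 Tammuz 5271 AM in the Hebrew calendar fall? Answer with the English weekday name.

Wednesday

In the proleptic Gregorian calendar this is 12 July 1511 (JDN 2273133).
Since JDN mod 7 = 2 (0 = Monday), the day is Wednesday.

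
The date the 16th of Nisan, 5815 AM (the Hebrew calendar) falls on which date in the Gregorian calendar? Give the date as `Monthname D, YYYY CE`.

April 14, 2055 CE

Both dates share Julian Day Number 2471737; in the Gregorian calendar that is 14 April 2055 CE.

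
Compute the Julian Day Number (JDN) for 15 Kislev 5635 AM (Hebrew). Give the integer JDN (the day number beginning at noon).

2405852

Equivalently 24 November 1874 (Gregorian).
JDN 2451545 is 1 January 2000 CE (Gregorian); the target day is −45693 days from there, so JDN = 2405852.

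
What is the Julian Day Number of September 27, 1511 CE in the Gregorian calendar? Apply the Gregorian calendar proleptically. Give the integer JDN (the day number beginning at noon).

JDN 2400001 is 17 November 1858 CE (Gregorian), MJD 0; the target day is −126791 days from there, so JDN = 2273210.

2273210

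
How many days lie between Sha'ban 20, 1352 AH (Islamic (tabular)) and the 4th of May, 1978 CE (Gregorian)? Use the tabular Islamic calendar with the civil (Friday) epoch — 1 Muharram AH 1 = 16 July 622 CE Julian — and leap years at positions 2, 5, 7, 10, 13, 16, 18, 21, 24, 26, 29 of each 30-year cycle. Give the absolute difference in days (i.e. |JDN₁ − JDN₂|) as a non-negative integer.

JDN of the first date = 2427415.
JDN of the second date = 2443633.
|2443633 − 2427415| = 16218.

16218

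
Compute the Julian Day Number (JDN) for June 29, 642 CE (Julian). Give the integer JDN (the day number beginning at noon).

1955728

Equivalently 2 July 642 (proleptic Gregorian).
JDN 2451545 is 1 January 2000 CE (Gregorian); the target day is −495817 days from there, so JDN = 1955728.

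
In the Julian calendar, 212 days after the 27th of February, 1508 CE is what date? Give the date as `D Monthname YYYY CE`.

The starting date is JDN 2271912; 2271912 + 212 = 2272124.
JDN 2272124 corresponds to 26 September 1508 CE.

26 September 1508 CE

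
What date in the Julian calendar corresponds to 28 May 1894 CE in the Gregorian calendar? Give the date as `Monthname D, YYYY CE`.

At this point the Julian calendar is 12 days behind the Gregorian.
28 May 1894 Gregorian − 12 days → 16 May 1894 Julian.

May 16, 1894 CE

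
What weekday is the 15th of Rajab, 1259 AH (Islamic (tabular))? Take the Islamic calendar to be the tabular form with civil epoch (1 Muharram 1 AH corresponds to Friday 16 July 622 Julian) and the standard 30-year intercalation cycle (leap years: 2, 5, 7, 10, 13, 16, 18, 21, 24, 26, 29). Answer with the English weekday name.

This is JDN 2394424 (11 August 1843 Gregorian).
Since JDN mod 7 = 4 (0 = Monday), the day is Friday.

Friday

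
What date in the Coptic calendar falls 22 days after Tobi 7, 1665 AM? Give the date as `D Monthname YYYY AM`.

29 Tobi 1665 AM

Counting 22 days forward from JDN 2432932 reaches JDN 2432954, which is 29 Tobi 1665 AM.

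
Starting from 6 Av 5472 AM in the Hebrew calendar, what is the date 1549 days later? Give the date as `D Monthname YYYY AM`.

19 Cheshvan 5477 AM

Counting 1549 days forward from JDN 2346575 reaches JDN 2348124, which is 19 Cheshvan 5477 AM.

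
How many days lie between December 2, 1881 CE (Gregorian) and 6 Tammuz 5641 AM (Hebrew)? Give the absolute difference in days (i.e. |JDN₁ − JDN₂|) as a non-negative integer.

152

First date → JDN 2408417; second date → JDN 2408265.
The interval is |2408417 − 2408265| = 152 days.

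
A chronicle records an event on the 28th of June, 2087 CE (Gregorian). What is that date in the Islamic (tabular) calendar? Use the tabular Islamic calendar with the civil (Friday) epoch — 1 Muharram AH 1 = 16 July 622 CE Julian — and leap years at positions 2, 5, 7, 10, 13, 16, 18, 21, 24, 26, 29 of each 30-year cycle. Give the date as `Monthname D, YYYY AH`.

Dhu al-Qa'dah 27, 1510 AH

Julian Day Number of the source date = 2483500.
Converting JDN 2483500 to the tabular Islamic calendar gives 27 Dhu al-Qa'dah 1510 AH.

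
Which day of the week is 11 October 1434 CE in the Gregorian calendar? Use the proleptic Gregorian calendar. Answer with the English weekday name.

Saturday

JDN 2245101 mod 7 = 5, and JDN 0 was a Monday, so this is a Saturday.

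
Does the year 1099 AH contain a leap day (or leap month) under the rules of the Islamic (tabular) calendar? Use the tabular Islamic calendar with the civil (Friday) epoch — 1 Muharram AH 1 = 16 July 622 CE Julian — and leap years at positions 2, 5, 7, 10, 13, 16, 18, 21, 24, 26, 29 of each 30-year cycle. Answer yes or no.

Year 1099 AH is year 19 of its 30-year cycle; leap positions are 2, 5, 7, 10, 13, 16, 18, 21, 24, 26, 29, so it is a common year (354 days).

no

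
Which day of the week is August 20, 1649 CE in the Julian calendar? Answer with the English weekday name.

This is JDN 2323587 (30 August 1649 Gregorian).
Since JDN mod 7 = 0 (0 = Monday), the day is Monday.

Monday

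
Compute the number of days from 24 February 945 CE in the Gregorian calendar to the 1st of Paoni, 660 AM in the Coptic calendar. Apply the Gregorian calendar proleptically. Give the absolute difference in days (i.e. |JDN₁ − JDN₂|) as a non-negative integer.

JDN of the first date = 2066269.
JDN of the second date = 2066000.
|2066000 − 2066269| = 269.

269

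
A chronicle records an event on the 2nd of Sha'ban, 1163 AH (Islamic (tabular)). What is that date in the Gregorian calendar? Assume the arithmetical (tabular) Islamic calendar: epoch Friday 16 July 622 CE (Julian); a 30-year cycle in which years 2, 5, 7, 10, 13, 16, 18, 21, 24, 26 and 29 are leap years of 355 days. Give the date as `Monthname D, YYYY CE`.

July 7, 1750 CE

Julian Day Number of the source date = 2360422.
Converting JDN 2360422 to the Gregorian calendar gives 7 July 1750 CE.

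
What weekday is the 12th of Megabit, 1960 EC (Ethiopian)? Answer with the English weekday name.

In the Gregorian calendar this is 21 March 1968 (JDN 2439937).
Since JDN mod 7 = 3 (0 = Monday), the day is Thursday.

Thursday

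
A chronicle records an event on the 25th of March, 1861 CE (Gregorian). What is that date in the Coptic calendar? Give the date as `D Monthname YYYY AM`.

Julian Day Number of the source date = 2400860.
Converting JDN 2400860 to the Coptic calendar gives 17 Paremhat 1577 AM.

17 Paremhat 1577 AM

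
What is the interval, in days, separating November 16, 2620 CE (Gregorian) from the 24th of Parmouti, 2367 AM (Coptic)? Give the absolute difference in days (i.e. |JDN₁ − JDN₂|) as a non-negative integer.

First date → JDN 2678315; second date → JDN 2689444.
The interval is |2678315 − 2689444| = 11129 days.

11129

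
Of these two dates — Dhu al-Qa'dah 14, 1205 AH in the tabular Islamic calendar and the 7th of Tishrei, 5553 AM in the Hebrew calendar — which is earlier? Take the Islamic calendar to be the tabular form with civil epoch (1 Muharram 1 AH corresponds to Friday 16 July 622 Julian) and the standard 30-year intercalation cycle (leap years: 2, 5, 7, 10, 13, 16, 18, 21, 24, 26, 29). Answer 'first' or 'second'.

First date → JDN 2375405; second date → JDN 2375841.
JDN 2375405 < JDN 2375841, so the first date is earlier.

first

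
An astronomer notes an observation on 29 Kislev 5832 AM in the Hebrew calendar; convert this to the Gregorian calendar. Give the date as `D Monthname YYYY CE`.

Julian Day Number of the source date = 2477832.
Converting JDN 2477832 to the Gregorian calendar gives 21 December 2071 CE.

21 December 2071 CE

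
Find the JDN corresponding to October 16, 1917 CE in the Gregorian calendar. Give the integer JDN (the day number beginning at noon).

2421518

JDN 2400001 is 17 November 1858 CE (Gregorian), MJD 0; the target day is +21517 days from there, so JDN = 2421518.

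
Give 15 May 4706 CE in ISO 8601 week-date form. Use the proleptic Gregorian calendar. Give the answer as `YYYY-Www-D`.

4706-W20-2

The weekday is Tuesday (ISO weekday 2).
That Tuesday belongs to ISO week 20 of ISO year 4706.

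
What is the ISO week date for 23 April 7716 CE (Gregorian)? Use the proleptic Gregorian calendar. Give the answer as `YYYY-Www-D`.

7716-W17-4

The weekday is Thursday (ISO weekday 4).
That Thursday belongs to ISO week 17 of ISO year 7716.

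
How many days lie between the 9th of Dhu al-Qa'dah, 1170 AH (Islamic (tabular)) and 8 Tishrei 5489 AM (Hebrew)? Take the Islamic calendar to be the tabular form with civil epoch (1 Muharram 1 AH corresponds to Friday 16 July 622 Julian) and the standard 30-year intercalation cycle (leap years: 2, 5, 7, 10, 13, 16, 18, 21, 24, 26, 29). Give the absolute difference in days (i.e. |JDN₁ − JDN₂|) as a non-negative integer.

First date → JDN 2362998; second date → JDN 2352453.
The interval is |2362998 − 2352453| = 10545 days.

10545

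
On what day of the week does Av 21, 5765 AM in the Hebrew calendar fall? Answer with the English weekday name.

Friday

Equivalently 26 August 2005 Gregorian, JDN 2453609.
Since JDN mod 7 = 4 (0 = Monday), the day is Friday.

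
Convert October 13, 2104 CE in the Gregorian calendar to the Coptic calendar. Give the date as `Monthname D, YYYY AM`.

Paopi 2, 1821 AM

Both dates share Julian Day Number 2489816; in the Coptic calendar that is 2 Paopi 1821 AM.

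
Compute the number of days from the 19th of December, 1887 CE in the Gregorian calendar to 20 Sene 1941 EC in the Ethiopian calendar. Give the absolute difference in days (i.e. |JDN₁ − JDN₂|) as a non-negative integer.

22470

First date → JDN 2410625; second date → JDN 2433095.
The interval is |2410625 − 2433095| = 22470 days.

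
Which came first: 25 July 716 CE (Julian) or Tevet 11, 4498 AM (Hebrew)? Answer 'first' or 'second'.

first

The two dates have Julian Day Numbers 1982783 and 1990590 respectively.
Since 1982783 < 1990590, the first date comes first.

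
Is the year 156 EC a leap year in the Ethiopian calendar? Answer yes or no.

no

156 mod 4 = 0; in the Ethiopian calendar a year is leap when year mod 4 = 3, so it is a common year.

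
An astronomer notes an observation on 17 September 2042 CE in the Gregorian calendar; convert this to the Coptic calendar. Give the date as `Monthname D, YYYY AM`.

Julian Day Number of the source date = 2467145.
Converting JDN 2467145 to the Coptic calendar gives 7 Thout 1759 AM.

Thout 7, 1759 AM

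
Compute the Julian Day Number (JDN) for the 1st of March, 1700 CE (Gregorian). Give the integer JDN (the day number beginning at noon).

JDN 2299161 is 15 October 1582 CE (Gregorian); the target day is +42871 days from there, so JDN = 2342032.

2342032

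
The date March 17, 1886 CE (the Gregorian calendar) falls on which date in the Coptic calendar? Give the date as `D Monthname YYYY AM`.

9 Paremhat 1602 AM

Julian Day Number of the source date = 2409983.
Converting JDN 2409983 to the Coptic calendar gives 9 Paremhat 1602 AM.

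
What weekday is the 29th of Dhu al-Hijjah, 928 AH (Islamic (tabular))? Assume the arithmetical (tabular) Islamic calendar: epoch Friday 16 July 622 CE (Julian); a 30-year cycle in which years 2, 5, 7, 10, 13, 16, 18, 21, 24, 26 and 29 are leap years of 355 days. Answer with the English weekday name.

Equivalently 29 November 1522 Gregorian, JDN 2277291.
Since JDN mod 7 = 2 (0 = Monday), the day is Wednesday.

Wednesday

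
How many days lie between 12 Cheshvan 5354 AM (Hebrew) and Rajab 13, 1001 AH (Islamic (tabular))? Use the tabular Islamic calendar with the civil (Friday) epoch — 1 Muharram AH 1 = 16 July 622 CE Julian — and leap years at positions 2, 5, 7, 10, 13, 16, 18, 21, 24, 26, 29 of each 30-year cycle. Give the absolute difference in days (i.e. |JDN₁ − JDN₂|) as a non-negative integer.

206

First date → JDN 2303202; second date → JDN 2302996.
The interval is |2303202 − 2302996| = 206 days.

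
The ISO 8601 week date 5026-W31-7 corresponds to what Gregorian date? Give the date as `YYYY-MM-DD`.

5026-08-06

ISO week 1 of 5026 is the week containing the first Thursday of 5026.
Week 31, day 7 (Sunday) lands on 5026-08-06.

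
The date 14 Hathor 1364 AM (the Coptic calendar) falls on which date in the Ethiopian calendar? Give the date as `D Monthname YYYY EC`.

The source date corresponds to 21 November 1647 in the Gregorian calendar (JDN 2322939).
That day falls on 14 Hidar 1640 EC in the Ethiopian calendar.

14 Hidar 1640 EC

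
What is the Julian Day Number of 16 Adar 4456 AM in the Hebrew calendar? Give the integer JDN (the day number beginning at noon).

1975328

Equivalently 29 February 696 (proleptic Gregorian).
JDN 2299161 is 15 October 1582 CE (Gregorian); the target day is −323833 days from there, so JDN = 1975328.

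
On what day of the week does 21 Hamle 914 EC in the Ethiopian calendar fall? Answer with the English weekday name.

Monday

This is JDN 2058014 (20 July 922 Gregorian).
JDN 2058014 mod 7 = 0, and JDN 0 was a Monday, so this is a Monday.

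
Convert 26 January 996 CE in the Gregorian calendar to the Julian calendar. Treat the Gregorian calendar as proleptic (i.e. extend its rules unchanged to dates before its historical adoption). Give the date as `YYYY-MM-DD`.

0996-01-21

The Julian–Gregorian offset here is 5 days (Julian trailing).
26 January 996 Gregorian − 5 days → 21 January 996 Julian.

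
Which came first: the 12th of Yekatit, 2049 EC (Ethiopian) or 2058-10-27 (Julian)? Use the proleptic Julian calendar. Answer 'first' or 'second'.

first

The two dates have Julian Day Numbers 2472414 and 2473042 respectively.
Since 2472414 < 2473042, the first date comes first.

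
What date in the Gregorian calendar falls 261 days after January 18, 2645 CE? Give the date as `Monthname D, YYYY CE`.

The starting date is JDN 2687144; 2687144 + 261 = 2687405.
JDN 2687405 corresponds to October 6, 2645 CE.

October 6, 2645 CE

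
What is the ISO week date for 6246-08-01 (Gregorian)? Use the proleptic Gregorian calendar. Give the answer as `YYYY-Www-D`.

The weekday is Saturday (ISO weekday 6).
That Saturday belongs to ISO week 31 of ISO year 6246.

6246-W31-6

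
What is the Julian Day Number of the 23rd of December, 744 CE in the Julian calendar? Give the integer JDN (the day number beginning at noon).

In the proleptic Gregorian calendar the same day is 27 December 744.
JDN 2451545 is 1 January 2000 CE (Gregorian); the target day is −458384 days from there, so JDN = 1993161.

1993161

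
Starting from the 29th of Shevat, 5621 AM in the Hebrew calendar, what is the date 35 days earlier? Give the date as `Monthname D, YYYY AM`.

JDN of the 29th of Shevat, 5621 AM = 2400816.
2400816 − 35 = 2400781.
JDN 2400781 in the Hebrew calendar is Tevet 23, 5621 AM.

Tevet 23, 5621 AM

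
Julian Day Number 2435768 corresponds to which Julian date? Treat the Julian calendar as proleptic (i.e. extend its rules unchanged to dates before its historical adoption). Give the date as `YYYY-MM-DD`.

The Gregorian equivalent of JDN 2435768 is 21 October 1956.
In the Julian calendar that day is 1956-10-08.

1956-10-08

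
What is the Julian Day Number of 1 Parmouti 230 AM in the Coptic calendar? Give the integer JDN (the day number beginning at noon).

Equivalently 29 March 514 (proleptic Gregorian).
JDN 2451545 is 1 January 2000 CE (Gregorian); the target day is −542663 days from there, so JDN = 1908882.

1908882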